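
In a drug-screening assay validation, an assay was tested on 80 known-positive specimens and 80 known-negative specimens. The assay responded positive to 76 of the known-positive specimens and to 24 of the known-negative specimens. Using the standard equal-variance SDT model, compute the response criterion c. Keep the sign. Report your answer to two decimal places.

c = -0.56

H = 76/80 = 0.9500
FA = 24/80 = 0.3000
z(0.9500) = 1.6449, z(0.3000) = -0.5244
c = −½·[z(H) + z(FA)] = −0.5 × (1.6449 + (-0.5244)) = -0.56025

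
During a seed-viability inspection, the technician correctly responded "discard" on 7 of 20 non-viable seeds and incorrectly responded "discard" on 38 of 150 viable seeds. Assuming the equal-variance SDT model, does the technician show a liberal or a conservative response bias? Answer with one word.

conservative

z(H) = -0.385, z(FA) = -0.664
c = −½·(z(H) + z(FA)) = 0.5245
c > 0 → conservative criterion (biased toward responding “no”).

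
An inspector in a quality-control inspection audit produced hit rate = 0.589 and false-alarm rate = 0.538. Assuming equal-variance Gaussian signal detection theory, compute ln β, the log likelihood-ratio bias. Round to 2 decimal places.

ln β = -0.02

Φ⁻¹(H) = Φ⁻¹(0.589) = 0.225
Φ⁻¹(FA) = Φ⁻¹(0.538) = 0.095
ln β = −½·[z(H)² − z(FA)²] = −0.5 × (0.051 − 0.009) = -0.021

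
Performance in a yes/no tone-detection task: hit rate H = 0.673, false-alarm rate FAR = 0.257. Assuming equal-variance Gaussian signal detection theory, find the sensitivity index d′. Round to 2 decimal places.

d′ = 1.10

z(H) = z(0.673) = 0.448
z(FA) = z(0.257) = -0.653
d' = z(H) − z(FA) = 0.448 − (-0.653) = 1.101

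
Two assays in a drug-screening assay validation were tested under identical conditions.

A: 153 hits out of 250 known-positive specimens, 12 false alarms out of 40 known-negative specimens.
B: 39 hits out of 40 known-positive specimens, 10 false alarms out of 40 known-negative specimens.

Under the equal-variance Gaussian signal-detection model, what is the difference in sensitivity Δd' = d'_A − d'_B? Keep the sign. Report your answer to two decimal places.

Δd' = -1.83

A: z(0.6120) = 0.285, z(0.3000) = -0.524, d' = 0.809
B: z(0.9750) = 1.960, z(0.2500) = -0.674, d' = 2.634
Δd' = d'_A − d'_B = 0.809 − 2.634 = -1.825
B has the higher sensitivity.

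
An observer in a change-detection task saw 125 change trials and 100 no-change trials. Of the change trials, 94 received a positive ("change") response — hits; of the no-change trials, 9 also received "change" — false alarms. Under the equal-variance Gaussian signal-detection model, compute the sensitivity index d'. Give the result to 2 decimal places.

d' = 2.02

H = 94/125 = 0.7520
FA = 9/100 = 0.0900
z(H) = z(0.7520) = 0.681
z(FA) = z(0.0900) = -1.341
d' = z(H) − z(FA) = 0.681 − (-1.341) = 2.022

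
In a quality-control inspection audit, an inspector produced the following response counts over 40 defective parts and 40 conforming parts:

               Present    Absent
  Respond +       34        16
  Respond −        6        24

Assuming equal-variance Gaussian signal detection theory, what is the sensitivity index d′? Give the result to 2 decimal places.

H = 34/40 = 0.8500
FA = 16/40 = 0.4000
Φ⁻¹(H) = 1.036
Φ⁻¹(FA) = -0.253
d' = z(H) − z(FA) = 1.036 − (-0.253) = 1.289

d′ = 1.29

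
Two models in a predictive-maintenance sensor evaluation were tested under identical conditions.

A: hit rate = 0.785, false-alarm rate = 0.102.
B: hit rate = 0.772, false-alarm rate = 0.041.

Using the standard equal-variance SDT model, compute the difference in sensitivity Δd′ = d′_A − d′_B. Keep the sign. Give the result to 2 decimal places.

A: z(0.785) = 0.789, z(0.102) = -1.270, d' = 2.059
B: z(0.772) = 0.745, z(0.041) = -1.739, d' = 2.484
Δd' = d'_A − d'_B = 2.059 − 2.484 = -0.425
B has the higher sensitivity.

Δd′ = -0.43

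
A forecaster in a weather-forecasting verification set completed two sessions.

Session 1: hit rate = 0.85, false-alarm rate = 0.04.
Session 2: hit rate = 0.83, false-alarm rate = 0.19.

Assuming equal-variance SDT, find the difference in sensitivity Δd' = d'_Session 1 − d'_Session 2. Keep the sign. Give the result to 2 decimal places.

Session 1: z(0.85) = 1.036, z(0.04) = -1.751, d' = 2.787
Session 2: z(0.83) = 0.954, z(0.19) = -0.878, d' = 1.832
Δd' = d'_Session 1 − d'_Session 2 = 2.787 − 1.832 = 0.955
Session 1 has the higher sensitivity.

Δd' = 0.96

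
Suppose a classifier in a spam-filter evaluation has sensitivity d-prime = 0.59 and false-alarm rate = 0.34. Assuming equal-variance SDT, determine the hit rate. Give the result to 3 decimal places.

z(false-alarm rate) = z(0.34) = -0.4125
z(H) = z(FA) + d' = -0.4125 + 0.59 = 0.1775
hit rate = Φ(0.1775) = 0.5704

hit rate = 0.570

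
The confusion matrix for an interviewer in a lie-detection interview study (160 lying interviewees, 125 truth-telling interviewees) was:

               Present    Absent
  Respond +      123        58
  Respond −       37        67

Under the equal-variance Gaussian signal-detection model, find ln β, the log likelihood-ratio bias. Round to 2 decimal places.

ln β = -0.27

H = 123/160 = 0.7688
FA = 58/125 = 0.4640
z(H) = z(0.7688) = 0.735
z(FA) = z(0.4640) = -0.090
ln β = −½·[z(H)² − z(FA)²] = −0.5 × (0.540 − 0.008) = -0.266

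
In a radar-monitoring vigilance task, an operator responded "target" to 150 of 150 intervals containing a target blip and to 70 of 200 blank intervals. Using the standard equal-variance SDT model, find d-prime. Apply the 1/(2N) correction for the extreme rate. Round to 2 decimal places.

d-prime = 3.10

The hit rate is 150/150 = 1, so apply the 1/(2N) correction: H → 1 − 1/(2·150) = 0.99667.
z(H) = z(0.99667) = 2.713
z(FA) = z(0.35000) = -0.385
d' = 2.713 − (-0.385) = 3.098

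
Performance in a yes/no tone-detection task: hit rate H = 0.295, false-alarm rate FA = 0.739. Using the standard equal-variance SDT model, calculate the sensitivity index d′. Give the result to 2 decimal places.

Φ⁻¹(H) = Φ⁻¹(0.295) = -0.539
Φ⁻¹(FA) = Φ⁻¹(0.739) = 0.640
d' = z(H) − z(FA) = -0.539 − 0.640 = -1.179

d′ = -1.18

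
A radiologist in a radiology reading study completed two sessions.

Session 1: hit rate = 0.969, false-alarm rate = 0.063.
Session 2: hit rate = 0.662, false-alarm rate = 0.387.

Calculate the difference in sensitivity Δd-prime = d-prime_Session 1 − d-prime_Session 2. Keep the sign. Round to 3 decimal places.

Session 1: z(0.969) = 1.8663, z(0.063) = -1.5301, d' = 3.3964
Session 2: z(0.662) = 0.4179, z(0.387) = -0.2871, d' = 0.7050
Δd' = d'_Session 1 − d'_Session 2 = 3.3964 − 0.7050 = 2.6914
Session 1 has the higher sensitivity.

Δd-prime = 2.691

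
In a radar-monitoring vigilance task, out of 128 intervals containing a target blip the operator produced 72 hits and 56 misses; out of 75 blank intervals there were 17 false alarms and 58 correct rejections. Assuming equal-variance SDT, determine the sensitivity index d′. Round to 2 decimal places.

d′ = 0.91

H = 72/128 = 0.5625
FA = 17/75 = 0.2267
z(0.5625) = 0.157, z(0.2267) = -0.750
d' = z(H) − z(FA) = 0.157 − (-0.750) = 0.907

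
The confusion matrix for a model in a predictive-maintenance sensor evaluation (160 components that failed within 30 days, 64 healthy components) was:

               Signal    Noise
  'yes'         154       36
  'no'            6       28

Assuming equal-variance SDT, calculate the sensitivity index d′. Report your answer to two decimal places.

H = 154/160 = 0.9625
FA = 36/64 = 0.5625
z(H) = z(0.9625) = 1.7805
z(FA) = z(0.5625) = 0.1573
d' = z(H) − z(FA) = 1.7805 − 0.1573 = 1.6232

d′ = 1.62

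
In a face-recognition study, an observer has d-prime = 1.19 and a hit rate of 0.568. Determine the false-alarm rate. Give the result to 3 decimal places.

false-alarm rate = 0.154

z(hit rate) = z(0.568) = 0.1713
z(FA) = z(H) − d' = 0.1713 − 1.19 = -1.0187
false-alarm rate = Φ(-1.0187) = 0.1542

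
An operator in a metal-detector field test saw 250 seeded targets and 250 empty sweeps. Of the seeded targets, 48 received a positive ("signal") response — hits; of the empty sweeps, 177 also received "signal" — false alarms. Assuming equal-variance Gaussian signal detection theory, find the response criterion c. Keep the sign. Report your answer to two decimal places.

c = 0.16

H = 48/250 = 0.1920
FA = 177/250 = 0.7080
z(H) = z(0.1920) = -0.871
z(FA) = z(0.7080) = 0.548
c = −½·[z(H) + z(FA)] = −0.5 × (-0.871 + 0.548) = 0.1615
c > 0: the operator has a conservative response bias.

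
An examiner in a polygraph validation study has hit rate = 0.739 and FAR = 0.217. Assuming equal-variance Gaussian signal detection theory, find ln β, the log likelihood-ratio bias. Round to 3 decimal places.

ln β = 0.101

Φ⁻¹(H) = 0.6403
Φ⁻¹(FA) = -0.7824
ln β = −½·[z(H)² − z(FA)²] = −0.5 × (0.4100 − 0.6121) = 0.10105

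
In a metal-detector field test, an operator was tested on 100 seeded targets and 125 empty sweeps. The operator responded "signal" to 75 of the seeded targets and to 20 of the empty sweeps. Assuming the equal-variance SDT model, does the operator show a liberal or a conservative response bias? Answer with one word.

conservative

z(H) = 0.674, z(FA) = -0.994
c = −½·(z(H) + z(FA)) = 0.160
c > 0 → conservative criterion (biased toward responding “no”).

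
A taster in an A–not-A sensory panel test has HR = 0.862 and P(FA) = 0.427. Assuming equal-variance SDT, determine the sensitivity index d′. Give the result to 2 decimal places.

d′ = 1.27

z(0.862) = 1.089, z(0.427) = -0.184
d' = z(H) − z(FA) = 1.089 − (-0.184) = 1.273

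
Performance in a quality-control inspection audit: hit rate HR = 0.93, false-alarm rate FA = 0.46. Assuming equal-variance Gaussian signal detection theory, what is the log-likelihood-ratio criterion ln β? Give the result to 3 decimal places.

z(H) = 1.4758
z(FA) = -0.1004
ln β = −½·[z(H)² − z(FA)²] = −0.5 × (2.1780 − 0.0101) = -1.08395

ln β = -1.084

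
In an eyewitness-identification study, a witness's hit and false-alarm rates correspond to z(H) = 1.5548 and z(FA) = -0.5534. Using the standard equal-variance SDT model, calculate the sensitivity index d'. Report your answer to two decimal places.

d' = z(H) − z(FA) = 1.5548 − (-0.5534) = 2.1082

d' = 2.11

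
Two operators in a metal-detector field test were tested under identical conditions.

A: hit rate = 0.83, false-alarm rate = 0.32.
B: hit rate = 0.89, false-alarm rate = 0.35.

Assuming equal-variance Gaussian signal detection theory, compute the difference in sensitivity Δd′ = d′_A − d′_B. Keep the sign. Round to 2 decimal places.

Δd′ = -0.19

A: z(0.83) = 0.954, z(0.32) = -0.468, d' = 1.422
B: z(0.89) = 1.227, z(0.35) = -0.385, d' = 1.612
Δd' = d'_A − d'_B = 1.422 − 1.612 = -0.190
B has the higher sensitivity.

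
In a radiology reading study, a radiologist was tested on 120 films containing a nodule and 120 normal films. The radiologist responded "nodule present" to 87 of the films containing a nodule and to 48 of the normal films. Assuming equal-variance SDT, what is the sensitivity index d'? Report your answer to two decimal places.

d' = 0.85

H = 87/120 = 0.7250
FA = 48/120 = 0.4000
z(H) = z(0.7250) = 0.5978
z(FA) = z(0.4000) = -0.2533
d' = z(H) − z(FA) = 0.5978 − (-0.2533) = 0.8511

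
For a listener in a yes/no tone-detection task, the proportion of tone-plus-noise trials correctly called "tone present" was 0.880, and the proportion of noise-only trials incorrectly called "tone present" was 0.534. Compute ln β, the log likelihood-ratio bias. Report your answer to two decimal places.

z(H) = 1.175
z(FA) = 0.085
ln β = −½·[z(H)² − z(FA)²] = −0.5 × (1.381 − 0.007) = -0.687

ln β = -0.69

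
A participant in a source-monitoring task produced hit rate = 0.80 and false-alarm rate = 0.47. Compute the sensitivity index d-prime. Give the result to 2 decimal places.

d-prime = 0.92

Φ⁻¹(H) = 0.842
Φ⁻¹(FA) = -0.075
d' = z(H) − z(FA) = 0.842 − (-0.075) = 0.917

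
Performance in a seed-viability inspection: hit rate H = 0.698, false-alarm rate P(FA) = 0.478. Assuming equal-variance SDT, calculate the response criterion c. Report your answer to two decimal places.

z(0.698) = 0.519, z(0.478) = -0.055
c = −½·[z(H) + z(FA)] = −0.5 × (0.519 + (-0.055)) = -0.232

c = -0.23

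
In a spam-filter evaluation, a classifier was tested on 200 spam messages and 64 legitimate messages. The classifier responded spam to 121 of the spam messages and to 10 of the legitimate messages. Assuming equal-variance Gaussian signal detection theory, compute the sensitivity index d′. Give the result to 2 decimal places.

H = 121/200 = 0.6050
FA = 10/64 = 0.1562
z(H) = z(0.6050) = 0.2663
z(FA) = z(0.1562) = -1.0102
d' = z(H) − z(FA) = 0.2663 − (-1.0102) = 1.2765

d′ = 1.28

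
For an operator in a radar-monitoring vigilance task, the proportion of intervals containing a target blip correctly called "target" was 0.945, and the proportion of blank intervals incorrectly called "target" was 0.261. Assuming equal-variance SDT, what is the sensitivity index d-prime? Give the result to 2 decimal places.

d-prime = 2.24

z(H) = z(0.945) = 1.598
z(FA) = z(0.261) = -0.640
d' = z(H) − z(FA) = 1.598 − (-0.640) = 2.238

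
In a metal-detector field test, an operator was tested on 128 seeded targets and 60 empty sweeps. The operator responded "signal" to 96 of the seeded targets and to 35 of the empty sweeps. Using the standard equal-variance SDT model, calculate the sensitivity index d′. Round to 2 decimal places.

H = 96/128 = 0.7500
FA = 35/60 = 0.5833
z(0.7500) = 0.6745, z(0.5833) = 0.2103
d' = z(H) − z(FA) = 0.6745 − 0.2103 = 0.4642

d′ = 0.46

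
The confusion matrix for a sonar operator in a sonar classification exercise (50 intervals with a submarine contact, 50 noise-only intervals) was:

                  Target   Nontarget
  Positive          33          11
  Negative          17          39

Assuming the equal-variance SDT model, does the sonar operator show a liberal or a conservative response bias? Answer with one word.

z(H) = 0.412, z(FA) = -0.772
c = −½·(z(H) + z(FA)) = 0.180
c > 0 → conservative criterion (biased toward responding “no”).

conservative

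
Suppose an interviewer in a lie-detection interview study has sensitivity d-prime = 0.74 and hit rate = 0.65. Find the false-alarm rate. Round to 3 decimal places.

z(hit rate) = z(0.65) = 0.3853
z(FA) = z(H) − d' = 0.3853 − 0.74 = -0.3547
false-alarm rate = Φ(-0.3547) = 0.3614

false-alarm rate = 0.361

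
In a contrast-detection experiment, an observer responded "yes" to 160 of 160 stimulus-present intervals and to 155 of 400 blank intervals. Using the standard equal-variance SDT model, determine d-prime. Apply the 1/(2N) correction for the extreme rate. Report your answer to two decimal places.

The hit rate is 160/160 = 1, so apply the 1/(2N) correction: H → 1 − 1/(2·160) = 0.99687.
z(H) = z(0.99687) = 2.734
z(FA) = z(0.38750) = -0.286
d' = 2.734 − (-0.286) = 3.020

d-prime = 3.02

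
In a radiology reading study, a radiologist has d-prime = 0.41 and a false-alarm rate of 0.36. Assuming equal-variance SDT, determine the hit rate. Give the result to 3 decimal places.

z(false-alarm rate) = z(0.36) = -0.3585
z(H) = z(FA) + d' = -0.3585 + 0.41 = 0.0515
hit rate = Φ(0.0515) = 0.5205

hit rate = 0.521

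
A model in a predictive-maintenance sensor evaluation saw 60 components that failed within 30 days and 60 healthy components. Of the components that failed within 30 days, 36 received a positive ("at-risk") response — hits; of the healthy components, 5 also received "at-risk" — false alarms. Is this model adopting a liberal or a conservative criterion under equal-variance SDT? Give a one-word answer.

conservative

z(H) = 0.253, z(FA) = -1.383
c = −½·(z(H) + z(FA)) = 0.565
c > 0 → conservative criterion (biased toward responding “no”).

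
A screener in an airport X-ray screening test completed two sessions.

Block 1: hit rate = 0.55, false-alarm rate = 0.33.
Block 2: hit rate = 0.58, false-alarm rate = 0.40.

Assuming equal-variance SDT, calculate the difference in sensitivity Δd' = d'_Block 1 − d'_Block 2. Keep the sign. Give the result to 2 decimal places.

Block 1: z(0.55) = 0.126, z(0.33) = -0.440, d' = 0.566
Block 2: z(0.58) = 0.202, z(0.40) = -0.253, d' = 0.455
Δd' = d'_Block 1 − d'_Block 2 = 0.566 − 0.455 = 0.111
Block 1 has the higher sensitivity.

Δd' = 0.11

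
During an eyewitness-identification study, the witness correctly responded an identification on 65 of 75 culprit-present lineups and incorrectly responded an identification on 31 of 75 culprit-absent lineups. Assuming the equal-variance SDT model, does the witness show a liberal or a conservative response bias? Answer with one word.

z(H) = 1.111, z(FA) = -0.219
c = −½·(z(H) + z(FA)) = -0.446
c < 0 → liberal criterion (biased toward responding “yes”).

liberal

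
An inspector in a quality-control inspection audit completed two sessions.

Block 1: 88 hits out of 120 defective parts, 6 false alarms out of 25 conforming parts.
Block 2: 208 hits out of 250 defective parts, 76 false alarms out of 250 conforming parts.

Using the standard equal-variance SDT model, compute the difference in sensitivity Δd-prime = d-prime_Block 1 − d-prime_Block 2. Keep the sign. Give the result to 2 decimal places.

Δd-prime = -0.15

Block 1: z(0.7333) = 0.623, z(0.2400) = -0.706, d' = 1.329
Block 2: z(0.8320) = 0.962, z(0.3040) = -0.513, d' = 1.475
Δd' = d'_Block 1 − d'_Block 2 = 1.329 − 1.475 = -0.146
Block 2 has the higher sensitivity.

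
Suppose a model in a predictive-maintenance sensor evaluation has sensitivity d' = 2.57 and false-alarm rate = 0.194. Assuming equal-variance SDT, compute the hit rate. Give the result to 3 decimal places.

hit rate = 0.956

z(false-alarm rate) = z(0.194) = -0.8633
z(H) = z(FA) + d' = -0.8633 + 2.57 = 1.7067
hit rate = Φ(1.7067) = 0.9561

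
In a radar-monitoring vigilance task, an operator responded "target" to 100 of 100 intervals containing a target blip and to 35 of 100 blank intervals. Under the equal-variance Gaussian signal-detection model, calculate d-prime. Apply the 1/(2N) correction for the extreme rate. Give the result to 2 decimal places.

The hit rate is 100/100 = 1, so apply the 1/(2N) correction: H → 1 − 1/(2·100) = 0.99500.
z(H) = z(0.99500) = 2.576
z(FA) = z(0.35000) = -0.385
d' = 2.576 − (-0.385) = 2.961

d-prime = 2.96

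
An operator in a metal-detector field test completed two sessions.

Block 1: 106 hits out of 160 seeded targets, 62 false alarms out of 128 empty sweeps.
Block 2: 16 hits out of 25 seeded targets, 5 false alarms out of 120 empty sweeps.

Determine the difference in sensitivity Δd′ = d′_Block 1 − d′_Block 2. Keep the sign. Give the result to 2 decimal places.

Block 1: z(0.6625) = 0.419, z(0.4844) = -0.039, d' = 0.458
Block 2: z(0.6400) = 0.358, z(0.0417) = -1.731, d' = 2.089
Δd' = d'_Block 1 − d'_Block 2 = 0.458 − 2.089 = -1.631
Block 2 has the higher sensitivity.

Δd′ = -1.63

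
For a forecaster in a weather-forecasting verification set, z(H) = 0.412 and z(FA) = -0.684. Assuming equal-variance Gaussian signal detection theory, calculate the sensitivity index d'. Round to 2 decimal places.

d' = z(H) − z(FA) = 0.412 − (-0.684) = 1.096

d' = 1.10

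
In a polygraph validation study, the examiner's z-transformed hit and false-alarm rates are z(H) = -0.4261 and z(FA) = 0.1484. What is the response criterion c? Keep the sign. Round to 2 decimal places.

c = 0.14

c = −½·[z(H) + z(FA)] = −½·(-0.4261 + 0.1484) = 0.13885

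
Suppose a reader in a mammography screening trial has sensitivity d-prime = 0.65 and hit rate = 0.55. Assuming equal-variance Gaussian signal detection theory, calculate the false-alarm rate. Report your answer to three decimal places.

false-alarm rate = 0.300

z(hit rate) = z(0.55) = 0.1257
z(FA) = z(H) − d' = 0.1257 − 0.65 = -0.5243
false-alarm rate = Φ(-0.5243) = 0.3000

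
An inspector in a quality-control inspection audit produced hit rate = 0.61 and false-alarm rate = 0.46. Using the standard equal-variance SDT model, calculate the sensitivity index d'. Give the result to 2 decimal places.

d' = 0.38

z(H) = 0.279
z(FA) = -0.100
d' = z(H) − z(FA) = 0.279 − (-0.100) = 0.379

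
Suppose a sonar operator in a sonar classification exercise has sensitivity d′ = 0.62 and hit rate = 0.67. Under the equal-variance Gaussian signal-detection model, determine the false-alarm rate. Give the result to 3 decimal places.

false-alarm rate = 0.429

z(hit rate) = z(0.67) = 0.4399
z(FA) = z(H) − d' = 0.4399 − 0.62 = -0.1801
false-alarm rate = Φ(-0.1801) = 0.4285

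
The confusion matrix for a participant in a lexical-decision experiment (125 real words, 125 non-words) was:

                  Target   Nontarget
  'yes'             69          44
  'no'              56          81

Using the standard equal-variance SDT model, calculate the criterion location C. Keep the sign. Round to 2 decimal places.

H = 69/125 = 0.5520
FA = 44/125 = 0.3520
z(H) = z(0.5520) = 0.1307
z(FA) = z(0.3520) = -0.3799
c = −½·[z(H) + z(FA)] = −0.5 × (0.1307 + (-0.3799)) = 0.1246

C = 0.12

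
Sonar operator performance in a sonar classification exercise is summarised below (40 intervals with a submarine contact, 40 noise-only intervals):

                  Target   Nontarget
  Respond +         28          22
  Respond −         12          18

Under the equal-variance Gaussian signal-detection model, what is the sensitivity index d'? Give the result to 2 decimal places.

d' = 0.40

H = 28/40 = 0.7000
FA = 22/40 = 0.5500
z(H) = z(0.7000) = 0.5244
z(FA) = z(0.5500) = 0.1257
d' = z(H) − z(FA) = 0.5244 − 0.1257 = 0.3987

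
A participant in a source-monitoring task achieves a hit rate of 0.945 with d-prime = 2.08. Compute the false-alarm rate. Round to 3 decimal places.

z(hit rate) = z(0.945) = 1.5982
z(FA) = z(H) − d' = 1.5982 − 2.08 = -0.4818
false-alarm rate = Φ(-0.4818) = 0.3150

false-alarm rate = 0.315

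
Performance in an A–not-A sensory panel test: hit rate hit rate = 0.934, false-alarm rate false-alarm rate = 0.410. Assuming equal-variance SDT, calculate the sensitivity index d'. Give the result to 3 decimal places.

d' = 1.734

z(0.934) = 1.5063, z(0.410) = -0.2275
d' = z(H) − z(FA) = 1.5063 − (-0.2275) = 1.7338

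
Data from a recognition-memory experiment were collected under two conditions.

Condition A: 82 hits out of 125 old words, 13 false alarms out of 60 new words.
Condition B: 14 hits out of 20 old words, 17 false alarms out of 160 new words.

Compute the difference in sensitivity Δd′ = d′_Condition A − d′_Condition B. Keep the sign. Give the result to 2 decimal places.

Condition A: z(0.6560) = 0.402, z(0.2167) = -0.783, d' = 1.185
Condition B: z(0.7000) = 0.524, z(0.1062) = -1.247, d' = 1.771
Δd' = d'_Condition A − d'_Condition B = 1.185 − 1.771 = -0.586
Condition B has the higher sensitivity.

Δd′ = -0.59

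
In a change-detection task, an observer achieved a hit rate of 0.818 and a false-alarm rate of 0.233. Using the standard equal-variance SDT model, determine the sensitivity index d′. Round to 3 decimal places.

z(H) = 0.9078
z(FA) = -0.7290
d' = z(H) − z(FA) = 0.9078 − (-0.7290) = 1.6368

d′ = 1.637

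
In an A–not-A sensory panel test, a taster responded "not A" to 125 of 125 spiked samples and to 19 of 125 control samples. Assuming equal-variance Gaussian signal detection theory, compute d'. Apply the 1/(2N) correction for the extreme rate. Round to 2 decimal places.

d' = 3.68

The hit rate is 125/125 = 1, so apply the 1/(2N) correction: H → 1 − 1/(2·125) = 0.99600.
z(H) = z(0.99600) = 2.652
z(FA) = z(0.15200) = -1.028
d' = 2.652 − (-1.028) = 3.680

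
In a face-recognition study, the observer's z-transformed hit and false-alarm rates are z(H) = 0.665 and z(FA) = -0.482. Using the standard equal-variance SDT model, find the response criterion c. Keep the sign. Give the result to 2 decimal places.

c = -0.09

c = −½·[z(H) + z(FA)] = −½·(0.665 + (-0.482)) = -0.0915
c < 0: the observer has a liberal response bias.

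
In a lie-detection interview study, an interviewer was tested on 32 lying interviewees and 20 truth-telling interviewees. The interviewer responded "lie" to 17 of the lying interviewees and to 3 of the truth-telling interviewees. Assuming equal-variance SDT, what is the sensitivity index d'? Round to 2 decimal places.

H = 17/32 = 0.5312
FA = 3/20 = 0.1500
z(H) = 0.0783
z(FA) = -1.0364
d' = z(H) − z(FA) = 0.0783 − (-1.0364) = 1.1147

d' = 1.11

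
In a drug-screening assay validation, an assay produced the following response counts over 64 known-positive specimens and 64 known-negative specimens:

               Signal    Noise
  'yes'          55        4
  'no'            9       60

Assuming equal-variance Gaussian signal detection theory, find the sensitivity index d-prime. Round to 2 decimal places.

H = 55/64 = 0.8594
FA = 4/64 = 0.0625
z(H) = z(0.8594) = 1.0776
z(FA) = z(0.0625) = -1.5341
d' = z(H) − z(FA) = 1.0776 − (-1.5341) = 2.6117

d-prime = 2.61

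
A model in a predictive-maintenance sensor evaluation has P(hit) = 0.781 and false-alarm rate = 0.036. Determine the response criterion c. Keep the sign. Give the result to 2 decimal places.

z(H) = 0.7756
z(FA) = -1.7991
c = −½·[z(H) + z(FA)] = −0.5 × (0.7756 + (-1.7991)) = 0.51175

c = 0.51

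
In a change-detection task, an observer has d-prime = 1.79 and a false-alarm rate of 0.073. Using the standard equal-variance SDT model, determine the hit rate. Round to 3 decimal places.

z(false-alarm rate) = z(0.073) = -1.4538
z(H) = z(FA) + d' = -1.4538 + 1.79 = 0.3362
hit rate = Φ(0.3362) = 0.6316

hit rate = 0.632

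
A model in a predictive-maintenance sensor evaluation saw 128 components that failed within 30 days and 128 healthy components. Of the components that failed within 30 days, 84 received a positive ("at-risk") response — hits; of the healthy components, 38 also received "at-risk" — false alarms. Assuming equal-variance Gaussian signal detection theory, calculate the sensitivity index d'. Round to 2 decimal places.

d' = 0.94

H = 84/128 = 0.6562
FA = 38/128 = 0.2969
z(H) = z(0.6562) = 0.4021
z(FA) = z(0.2969) = -0.5333
d' = z(H) − z(FA) = 0.4021 − (-0.5333) = 0.9354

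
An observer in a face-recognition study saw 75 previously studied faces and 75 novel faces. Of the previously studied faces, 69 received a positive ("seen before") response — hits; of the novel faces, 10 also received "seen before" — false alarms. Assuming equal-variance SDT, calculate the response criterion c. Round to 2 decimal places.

c = -0.15

H = 69/75 = 0.9200
FA = 10/75 = 0.1333
Φ⁻¹(H) = 1.405
Φ⁻¹(FA) = -1.111
c = −½·[z(H) + z(FA)] = −0.5 × (1.405 + (-1.111)) = -0.147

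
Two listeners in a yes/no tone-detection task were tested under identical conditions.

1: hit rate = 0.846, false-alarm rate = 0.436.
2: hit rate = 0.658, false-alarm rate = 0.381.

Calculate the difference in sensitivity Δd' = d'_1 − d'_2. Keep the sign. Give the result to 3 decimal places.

Δd' = 0.471

1: z(0.846) = 1.0194, z(0.436) = -0.1611, d' = 1.1805
2: z(0.658) = 0.4070, z(0.381) = -0.3029, d' = 0.7099
Δd' = d'_1 − d'_2 = 1.1805 − 0.7099 = 0.4706
1 has the higher sensitivity.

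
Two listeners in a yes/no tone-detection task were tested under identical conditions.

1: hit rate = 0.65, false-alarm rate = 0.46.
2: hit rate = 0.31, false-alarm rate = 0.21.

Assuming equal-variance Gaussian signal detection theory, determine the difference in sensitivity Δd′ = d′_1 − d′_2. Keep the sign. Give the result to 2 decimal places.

Δd′ = 0.18

1: z(0.65) = 0.385, z(0.46) = -0.100, d' = 0.485
2: z(0.31) = -0.496, z(0.21) = -0.806, d' = 0.310
Δd' = d'_1 − d'_2 = 0.485 − 0.310 = 0.175
1 has the higher sensitivity.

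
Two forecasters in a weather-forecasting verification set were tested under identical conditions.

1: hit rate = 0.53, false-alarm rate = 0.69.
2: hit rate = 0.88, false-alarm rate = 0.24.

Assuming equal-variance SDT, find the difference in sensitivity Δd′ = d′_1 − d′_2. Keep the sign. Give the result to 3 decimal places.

Δd′ = -2.302

1: z(0.53) = 0.0753, z(0.69) = 0.4959, d' = -0.4206
2: z(0.88) = 1.1750, z(0.24) = -0.7063, d' = 1.8813
Δd' = d'_1 − d'_2 = -0.4206 − 1.8813 = -2.3019
2 has the higher sensitivity.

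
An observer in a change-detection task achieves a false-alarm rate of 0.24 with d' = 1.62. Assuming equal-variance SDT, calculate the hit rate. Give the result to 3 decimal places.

z(false-alarm rate) = z(0.24) = -0.7063
z(H) = z(FA) + d' = -0.7063 + 1.62 = 0.9137
hit rate = Φ(0.9137) = 0.8196

hit rate = 0.820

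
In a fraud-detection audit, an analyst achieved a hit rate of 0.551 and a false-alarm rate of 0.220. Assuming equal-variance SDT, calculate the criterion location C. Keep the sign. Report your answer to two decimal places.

C = 0.32

z(0.551) = 0.1282, z(0.220) = -0.7722
c = −½·[z(H) + z(FA)] = −0.5 × (0.1282 + (-0.7722)) = 0.3220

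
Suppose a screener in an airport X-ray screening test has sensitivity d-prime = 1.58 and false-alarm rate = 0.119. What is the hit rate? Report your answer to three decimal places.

hit rate = 0.655

z(false-alarm rate) = z(0.119) = -1.1800
z(H) = z(FA) + d' = -1.1800 + 1.58 = 0.4000
hit rate = Φ(0.4000) = 0.6554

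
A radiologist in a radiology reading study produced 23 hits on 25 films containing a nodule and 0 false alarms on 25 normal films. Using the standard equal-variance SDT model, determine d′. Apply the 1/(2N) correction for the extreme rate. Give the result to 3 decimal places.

d′ = 3.459

The false-alarm rate is 0/25 = 0, so apply the 1/(2N) correction: FA → 1/(2·25) = 0.02000.
z(H) = z(0.92000) = 1.4051
z(FA) = z(0.02000) = -2.0537
d' = 1.4051 − (-2.0537) = 3.4588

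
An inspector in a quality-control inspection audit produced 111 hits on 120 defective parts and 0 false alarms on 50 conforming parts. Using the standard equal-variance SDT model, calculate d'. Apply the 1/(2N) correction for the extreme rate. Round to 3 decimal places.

d' = 3.766

The false-alarm rate is 0/50 = 0, so apply the 1/(2N) correction: FA → 1/(2·50) = 0.01000.
z(H) = z(0.92500) = 1.4395
z(FA) = z(0.01000) = -2.3263
d' = 1.4395 − (-2.3263) = 3.7658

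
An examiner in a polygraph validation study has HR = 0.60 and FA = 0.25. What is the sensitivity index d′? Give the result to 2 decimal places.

z(H) = 0.2533
z(FA) = -0.6745
d' = z(H) − z(FA) = 0.2533 − (-0.6745) = 0.9278

d′ = 0.93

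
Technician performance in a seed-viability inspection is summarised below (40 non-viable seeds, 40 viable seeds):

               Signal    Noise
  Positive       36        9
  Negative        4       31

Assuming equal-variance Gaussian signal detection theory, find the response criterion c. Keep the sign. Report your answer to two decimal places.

H = 36/40 = 0.9000
FA = 9/40 = 0.2250
Φ⁻¹(0.9000) = 1.2816, Φ⁻¹(0.2250) = -0.7554
c = −½·[z(H) + z(FA)] = −0.5 × (1.2816 + (-0.7554)) = -0.2631

c = -0.26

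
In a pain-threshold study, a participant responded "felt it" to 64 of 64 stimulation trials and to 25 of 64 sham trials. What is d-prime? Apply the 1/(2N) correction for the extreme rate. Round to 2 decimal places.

d-prime = 2.70

The hit rate is 64/64 = 1, so apply the 1/(2N) correction: H → 1 − 1/(2·64) = 0.99219.
z(H) = z(0.99219) = 2.418
z(FA) = z(0.39062) = -0.278
d' = 2.418 − (-0.278) = 2.696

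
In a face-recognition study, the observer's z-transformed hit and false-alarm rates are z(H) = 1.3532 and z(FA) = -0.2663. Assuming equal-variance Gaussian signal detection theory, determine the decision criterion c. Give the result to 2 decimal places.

c = −½·[z(H) + z(FA)] = −½·(1.3532 + (-0.2663)) = -0.54345

c = -0.54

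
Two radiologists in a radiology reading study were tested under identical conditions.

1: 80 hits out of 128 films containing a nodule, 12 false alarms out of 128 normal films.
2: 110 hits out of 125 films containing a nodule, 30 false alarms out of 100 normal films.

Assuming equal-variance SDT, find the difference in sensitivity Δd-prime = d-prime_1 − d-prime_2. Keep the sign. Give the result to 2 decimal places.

Δd-prime = -0.06

1: z(0.6250) = 0.319, z(0.0938) = -1.318, d' = 1.637
2: z(0.8800) = 1.175, z(0.3000) = -0.524, d' = 1.699
Δd' = d'_1 − d'_2 = 1.637 − 1.699 = -0.062
2 has the higher sensitivity.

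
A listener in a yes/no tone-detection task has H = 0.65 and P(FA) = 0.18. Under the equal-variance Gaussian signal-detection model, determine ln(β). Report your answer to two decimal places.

z(H) = 0.385
z(FA) = -0.915
ln β = −½·[z(H)² − z(FA)²] = −0.5 × (0.148 − 0.837) = 0.3445

ln β = 0.34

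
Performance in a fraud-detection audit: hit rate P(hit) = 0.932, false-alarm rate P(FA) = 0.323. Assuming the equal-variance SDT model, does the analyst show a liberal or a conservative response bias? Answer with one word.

z(H) = 1.491, z(FA) = -0.459
c = −½·(z(H) + z(FA)) = -0.516
c < 0 → liberal criterion (biased toward responding “yes”).

liberal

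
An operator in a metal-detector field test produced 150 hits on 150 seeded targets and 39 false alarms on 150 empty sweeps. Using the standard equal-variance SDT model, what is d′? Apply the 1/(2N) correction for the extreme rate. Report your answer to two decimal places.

The hit rate is 150/150 = 1, so apply the 1/(2N) correction: H → 1 − 1/(2·150) = 0.99667.
z(H) = z(0.99667) = 2.713
z(FA) = z(0.26000) = -0.643
d' = 2.713 − (-0.643) = 3.356

d′ = 3.36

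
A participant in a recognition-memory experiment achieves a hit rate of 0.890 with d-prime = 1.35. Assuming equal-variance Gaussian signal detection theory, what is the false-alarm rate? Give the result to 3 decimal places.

false-alarm rate = 0.451

z(hit rate) = z(0.890) = 1.2265
z(FA) = z(H) − d' = 1.2265 − 1.35 = -0.1235
false-alarm rate = Φ(-0.1235) = 0.4509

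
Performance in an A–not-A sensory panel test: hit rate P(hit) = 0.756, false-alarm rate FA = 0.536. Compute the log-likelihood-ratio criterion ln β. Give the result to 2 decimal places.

z(0.756) = 0.693, z(0.536) = 0.090
ln β = −½·[z(H)² − z(FA)²] = −0.5 × (0.480 − 0.008) = -0.236

ln β = -0.24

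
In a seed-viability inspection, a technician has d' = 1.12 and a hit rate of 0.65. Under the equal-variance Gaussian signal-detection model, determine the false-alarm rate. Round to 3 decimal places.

false-alarm rate = 0.231

z(hit rate) = z(0.65) = 0.3853
z(FA) = z(H) − d' = 0.3853 − 1.12 = -0.7347
false-alarm rate = Φ(-0.7347) = 0.2313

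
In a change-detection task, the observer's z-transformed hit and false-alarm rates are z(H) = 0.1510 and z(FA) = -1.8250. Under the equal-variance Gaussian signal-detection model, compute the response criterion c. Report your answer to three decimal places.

c = 0.837

c = −½·[z(H) + z(FA)] = −½·(0.1510 + (-1.8250)) = 0.8370
c > 0: the observer has a conservative response bias.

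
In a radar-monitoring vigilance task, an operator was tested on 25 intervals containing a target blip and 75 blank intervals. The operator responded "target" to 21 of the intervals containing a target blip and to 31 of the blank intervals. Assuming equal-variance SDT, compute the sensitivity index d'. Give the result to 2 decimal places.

H = 21/25 = 0.8400
FA = 31/75 = 0.4133
z(0.8400) = 0.994, z(0.4133) = -0.219
d' = z(H) − z(FA) = 0.994 − (-0.219) = 1.213

d' = 1.21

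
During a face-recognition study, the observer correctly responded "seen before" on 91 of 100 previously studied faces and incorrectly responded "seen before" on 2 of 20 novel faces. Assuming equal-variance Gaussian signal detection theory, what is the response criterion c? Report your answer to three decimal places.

c = -0.030

H = 91/100 = 0.9100
FA = 2/20 = 0.1000
Φ⁻¹(0.9100) = 1.3408, Φ⁻¹(0.1000) = -1.2816
c = −½·[z(H) + z(FA)] = −0.5 × (1.3408 + (-1.2816)) = -0.0296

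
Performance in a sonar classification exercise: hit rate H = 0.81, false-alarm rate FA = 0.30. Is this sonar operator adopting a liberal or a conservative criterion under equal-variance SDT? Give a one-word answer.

liberal

z(H) = 0.878, z(FA) = -0.524
c = −½·(z(H) + z(FA)) = -0.177
c < 0 → liberal criterion (biased toward responding “yes”).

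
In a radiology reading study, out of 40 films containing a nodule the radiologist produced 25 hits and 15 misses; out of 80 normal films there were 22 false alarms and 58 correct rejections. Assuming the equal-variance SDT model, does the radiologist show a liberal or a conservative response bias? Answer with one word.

conservative

z(H) = 0.319, z(FA) = -0.598
c = −½·(z(H) + z(FA)) = 0.1395
c > 0 → conservative criterion (biased toward responding “no”).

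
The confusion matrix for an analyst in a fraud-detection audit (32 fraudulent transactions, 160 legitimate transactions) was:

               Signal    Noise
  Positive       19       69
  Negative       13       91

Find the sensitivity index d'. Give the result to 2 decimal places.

d' = 0.41

H = 19/32 = 0.5938
FA = 69/160 = 0.4313
z(H) = z(0.5938) = 0.2373
z(FA) = z(0.4313) = -0.1731
d' = z(H) − z(FA) = 0.2373 − (-0.1731) = 0.4104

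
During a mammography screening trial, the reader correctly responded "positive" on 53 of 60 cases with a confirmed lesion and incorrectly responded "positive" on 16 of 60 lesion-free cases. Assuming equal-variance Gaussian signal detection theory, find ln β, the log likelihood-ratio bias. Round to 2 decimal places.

ln β = -0.52

H = 53/60 = 0.8833
FA = 16/60 = 0.2667
z(H) = 1.192
z(FA) = -0.623
ln β = −½·[z(H)² − z(FA)²] = −0.5 × (1.421 − 0.388) = -0.5165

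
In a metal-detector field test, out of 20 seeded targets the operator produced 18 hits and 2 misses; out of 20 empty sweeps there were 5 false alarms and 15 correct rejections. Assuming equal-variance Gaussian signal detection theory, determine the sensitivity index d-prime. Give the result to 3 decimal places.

H = 18/20 = 0.9000
FA = 5/20 = 0.2500
z(H) = z(0.9000) = 1.2816
z(FA) = z(0.2500) = -0.6745
d' = z(H) − z(FA) = 1.2816 − (-0.6745) = 1.9561

d-prime = 1.956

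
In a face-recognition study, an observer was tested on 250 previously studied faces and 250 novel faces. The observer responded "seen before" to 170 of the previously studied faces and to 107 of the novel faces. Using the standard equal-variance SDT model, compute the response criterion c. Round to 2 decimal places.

c = -0.14

H = 170/250 = 0.6800
FA = 107/250 = 0.4280
z(0.6800) = 0.4677, z(0.4280) = -0.1815
c = −½·[z(H) + z(FA)] = −0.5 × (0.4677 + (-0.1815)) = -0.1431
c < 0: the observer has a liberal response bias.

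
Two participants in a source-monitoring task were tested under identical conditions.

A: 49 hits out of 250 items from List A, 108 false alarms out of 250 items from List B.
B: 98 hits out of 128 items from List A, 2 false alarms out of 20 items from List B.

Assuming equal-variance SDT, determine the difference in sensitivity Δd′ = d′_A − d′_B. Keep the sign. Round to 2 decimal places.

A: z(0.1960) = -0.856, z(0.4320) = -0.171, d' = -0.685
B: z(0.7656) = 0.724, z(0.1000) = -1.282, d' = 2.006
Δd' = d'_A − d'_B = -0.685 − 2.006 = -2.691
B has the higher sensitivity.

Δd′ = -2.69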